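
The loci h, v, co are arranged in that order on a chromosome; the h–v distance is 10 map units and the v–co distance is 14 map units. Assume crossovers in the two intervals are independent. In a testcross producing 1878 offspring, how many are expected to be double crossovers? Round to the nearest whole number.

Map distances give recombination frequencies of 0.100 and 0.140 for the two intervals.
With no interference, expected double-crossover frequency = 0.100 × 0.140 = 0.01400.
Expected number = 0.01400 × 1878 = 26.29 ≈ 26.

26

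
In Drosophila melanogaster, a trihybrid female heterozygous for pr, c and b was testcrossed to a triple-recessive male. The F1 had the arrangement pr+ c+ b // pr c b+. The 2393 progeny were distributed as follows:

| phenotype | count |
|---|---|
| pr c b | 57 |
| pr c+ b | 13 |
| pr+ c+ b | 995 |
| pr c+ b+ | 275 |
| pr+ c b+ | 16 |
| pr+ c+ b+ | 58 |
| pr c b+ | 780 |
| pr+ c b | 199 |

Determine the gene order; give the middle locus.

The two rarest classes, pr c+ b and pr+ c b+, are the double crossovers. Comparing them with the parentals, only the pr allele has switched, so pr is the middle locus and the order is c – pr – b.

pr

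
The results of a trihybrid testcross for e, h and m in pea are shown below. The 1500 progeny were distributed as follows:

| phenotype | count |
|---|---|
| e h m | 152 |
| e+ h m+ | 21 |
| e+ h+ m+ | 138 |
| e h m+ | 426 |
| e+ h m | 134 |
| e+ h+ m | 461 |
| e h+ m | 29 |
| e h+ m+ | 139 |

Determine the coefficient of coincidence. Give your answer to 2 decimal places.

0.68

The two most frequent reciprocal classes, e h m+ and e+ h+ m, are the parental types, so the F1 was e h m+ / e+ h+ m.
The two rarest classes, e+ h m+ and e h+ m, are the double crossovers. Comparing them with the parentals, only the e allele has switched, so e is the middle locus and the order is m – e – h.
m–e: (290 + 50)/1500 = 0.2267; e–h: (273 + 50)/1500 = 0.2153.
Expected DCO frequency = 0.2267 × 0.2153 ≈ 0.04881; observed = 50/1500 ≈ 0.03333.
Coefficient of coincidence = 0.03333/0.04881 ≈ 0.68.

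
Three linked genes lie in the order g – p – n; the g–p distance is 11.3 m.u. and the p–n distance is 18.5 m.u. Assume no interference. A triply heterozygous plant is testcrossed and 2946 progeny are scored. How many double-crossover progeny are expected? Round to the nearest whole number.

Map distances give recombination frequencies of 0.113 and 0.185 for the two intervals.
With no interference, expected double-crossover frequency = 0.113 × 0.185 = 0.02090.
Expected number = 0.02090 × 2946 = 61.59 ≈ 62.

62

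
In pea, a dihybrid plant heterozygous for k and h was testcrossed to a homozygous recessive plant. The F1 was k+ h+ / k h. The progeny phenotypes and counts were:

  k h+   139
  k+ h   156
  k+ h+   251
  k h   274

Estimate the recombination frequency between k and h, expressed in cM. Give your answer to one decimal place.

The recombinant classes are k+ h and k h+: 156 + 139 = 295.
Recombination frequency = 295/820 = 0.3598 ≈ 36.0%, i.e. 36.0 cM.

36.0 cM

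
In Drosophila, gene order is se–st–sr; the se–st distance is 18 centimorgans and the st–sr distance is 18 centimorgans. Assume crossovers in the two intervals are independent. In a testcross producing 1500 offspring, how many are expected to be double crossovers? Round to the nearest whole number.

49

Map distances give recombination frequencies of 0.180 and 0.180 for the two intervals.
With no interference, expected double-crossover frequency = 0.180 × 0.180 = 0.03240.
Expected number = 0.03240 × 1500 = 48.60 ≈ 49.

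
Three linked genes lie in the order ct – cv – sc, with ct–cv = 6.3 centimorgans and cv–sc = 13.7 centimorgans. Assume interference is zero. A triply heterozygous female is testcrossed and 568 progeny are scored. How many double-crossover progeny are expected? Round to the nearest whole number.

5

Map distances give recombination frequencies of 0.063 and 0.137 for the two intervals.
With no interference, expected double-crossover frequency = 0.063 × 0.137 = 0.00863.
Expected number = 0.00863 × 568 = 4.90 ≈ 5.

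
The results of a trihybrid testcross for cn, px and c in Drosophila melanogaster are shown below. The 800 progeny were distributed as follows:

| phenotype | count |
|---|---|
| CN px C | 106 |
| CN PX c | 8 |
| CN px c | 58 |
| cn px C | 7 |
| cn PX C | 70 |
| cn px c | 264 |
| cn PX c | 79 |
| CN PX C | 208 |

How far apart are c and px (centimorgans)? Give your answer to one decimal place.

The two most frequent reciprocal classes, cn px c and CN PX C, are the parental types, so the F1 was cn px c / CN PX C.
The two rarest classes, cn px C and CN PX c, are the double crossovers. Comparing them with the parentals, only the c allele has switched, so c is the middle locus and the order is cn – c – px.
Crossovers in the c–px interval produce the single-crossover classes cn PX c and CN px C (79 + 106 = 185) plus the double crossovers (15).
RF(c–px) = (185 + 15) / 800 = 200/800 = 0.2500 → 25.0 centimorgans.

25.0 centimorgans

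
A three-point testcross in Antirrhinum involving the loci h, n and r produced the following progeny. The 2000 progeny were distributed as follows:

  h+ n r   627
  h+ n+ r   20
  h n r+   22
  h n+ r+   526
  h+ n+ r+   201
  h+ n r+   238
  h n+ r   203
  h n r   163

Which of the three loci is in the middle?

The two most frequent reciprocal classes, h+ n r and h n+ r+, are the parental types, so the F1 was h+ n r / h n+ r+.
The two rarest classes, h+ n+ r and h n r+, are the double crossovers. Comparing them with the parentals, only the n allele has switched, so n is the middle locus and the order is h – n – r.

n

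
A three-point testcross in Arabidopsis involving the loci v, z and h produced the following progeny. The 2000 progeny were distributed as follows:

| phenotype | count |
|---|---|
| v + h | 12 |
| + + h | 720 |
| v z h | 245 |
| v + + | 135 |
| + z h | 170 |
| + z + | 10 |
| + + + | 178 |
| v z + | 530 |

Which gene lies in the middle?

v

The two most frequent reciprocal classes, + + h and v z +, are the parental types, so the F1 was + + h / v z +.
The two rarest classes, v + h and + z +, are the double crossovers. Comparing them with the parentals, only the v allele has switched, so v is the middle locus and the order is h – v – z.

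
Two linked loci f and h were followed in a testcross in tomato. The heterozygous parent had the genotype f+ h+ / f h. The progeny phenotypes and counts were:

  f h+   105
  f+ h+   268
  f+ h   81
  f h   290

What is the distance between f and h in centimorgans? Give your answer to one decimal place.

25.0 centimorgans

The recombinant classes are f+ h and f h+: 81 + 105 = 186.
Recombination frequency = 186/744 = 0.2500 ≈ 25.0%, i.e. 25.0 centimorgans.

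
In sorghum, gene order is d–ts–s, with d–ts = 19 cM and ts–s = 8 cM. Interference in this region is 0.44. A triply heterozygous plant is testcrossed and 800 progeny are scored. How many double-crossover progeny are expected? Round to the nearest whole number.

Map distances give recombination frequencies of 0.190 and 0.080 for the two intervals.
With interference 0.44 (so coincidence = 0.56), expected double-crossover frequency = 0.190 × 0.080 × 0.56 = 0.00851.
Expected number = 0.00851 × 800 = 6.81 ≈ 7.

7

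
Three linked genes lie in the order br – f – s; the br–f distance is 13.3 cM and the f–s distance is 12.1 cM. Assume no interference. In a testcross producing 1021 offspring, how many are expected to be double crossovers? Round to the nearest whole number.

16

Map distances give recombination frequencies of 0.133 and 0.121 for the two intervals.
With no interference, expected double-crossover frequency = 0.133 × 0.121 = 0.01609.
Expected number = 0.01609 × 1021 = 16.43 ≈ 16.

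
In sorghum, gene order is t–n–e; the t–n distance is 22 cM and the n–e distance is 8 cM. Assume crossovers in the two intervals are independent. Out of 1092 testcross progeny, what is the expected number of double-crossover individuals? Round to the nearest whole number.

19

Map distances give recombination frequencies of 0.220 and 0.080 for the two intervals.
With no interference, expected double-crossover frequency = 0.220 × 0.080 = 0.01760.
Expected number = 0.01760 × 1092 = 19.22 ≈ 19.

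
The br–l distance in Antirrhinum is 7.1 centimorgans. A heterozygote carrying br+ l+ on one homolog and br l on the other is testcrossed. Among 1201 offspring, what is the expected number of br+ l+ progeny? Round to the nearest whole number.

A map distance of 7.1 centimorgans corresponds to a recombination frequency of 0.071.
The F1 is br+ l+ / br l, so br+ l+ is a parental gamete class with expected frequency (1 − r)/2 = 0.929/2 = 0.4645.
Expected number = 0.4645 × 1201 = 557.86 ≈ 558.

558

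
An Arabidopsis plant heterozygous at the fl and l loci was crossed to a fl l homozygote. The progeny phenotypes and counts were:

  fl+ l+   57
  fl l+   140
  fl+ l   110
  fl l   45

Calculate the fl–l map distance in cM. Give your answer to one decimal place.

29.0 cM

The two most frequent classes, fl+ l (110) and fl l+ (140), are the parental types, so the F1 was fl+ l / fl l+.
The recombinant classes are fl+ l+ and fl l: 57 + 45 = 102.
Recombination frequency = 102/352 = 0.2898 ≈ 29.0%, i.e. 29.0 cM.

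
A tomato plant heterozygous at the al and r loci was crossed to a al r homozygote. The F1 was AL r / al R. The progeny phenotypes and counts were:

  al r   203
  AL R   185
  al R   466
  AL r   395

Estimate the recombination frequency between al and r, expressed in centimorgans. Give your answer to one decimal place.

The recombinant classes are AL R and al r: 185 + 203 = 388.
Recombination frequency = 388/1249 = 0.3106 ≈ 31.1%, i.e. 31.1 centimorgans.

31.1 centimorgans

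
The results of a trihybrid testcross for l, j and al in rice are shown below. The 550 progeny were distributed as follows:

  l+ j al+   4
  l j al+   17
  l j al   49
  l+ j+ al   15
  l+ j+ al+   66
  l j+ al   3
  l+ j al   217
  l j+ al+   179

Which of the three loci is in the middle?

The two most frequent reciprocal classes, l+ j al and l j+ al+, are the parental types, so the F1 was l+ j al / l j+ al+.
The two rarest classes, l+ j al+ and l j+ al, are the double crossovers. Comparing them with the parentals, only the al allele has switched, so al is the middle locus and the order is j – al – l.

al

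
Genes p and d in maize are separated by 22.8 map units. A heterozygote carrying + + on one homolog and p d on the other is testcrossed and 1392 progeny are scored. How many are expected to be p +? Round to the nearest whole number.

159

A map distance of 22.8 map units corresponds to a recombination frequency of 0.228.
The F1 is + + / p d, so p + is a recombinant gamete class with expected frequency r/2 = 0.228/2 = 0.1140.
Expected number = 0.1140 × 1392 = 158.69 ≈ 159.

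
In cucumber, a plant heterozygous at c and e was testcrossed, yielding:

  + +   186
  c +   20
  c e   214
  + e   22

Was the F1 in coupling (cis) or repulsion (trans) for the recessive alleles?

cis

The two most frequent classes are + + (186) and c e (214); these are the parental (non-recombinant) types.
So the F1 carried + + on one chromosome and c e on the other — the recessive alleles are on the same chromosome (cis / coupling).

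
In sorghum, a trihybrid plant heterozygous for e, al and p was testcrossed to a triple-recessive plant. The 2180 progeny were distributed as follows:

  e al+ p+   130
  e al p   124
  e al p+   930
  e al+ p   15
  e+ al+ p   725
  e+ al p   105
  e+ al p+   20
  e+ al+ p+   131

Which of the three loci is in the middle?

The two most frequent reciprocal classes, e al p+ and e+ al+ p, are the parental types, so the F1 was e al p+ / e+ al+ p.
The two rarest classes, e+ al p+ and e al+ p, are the double crossovers. Comparing them with the parentals, only the e allele has switched, so e is the middle locus and the order is al – e – p.

e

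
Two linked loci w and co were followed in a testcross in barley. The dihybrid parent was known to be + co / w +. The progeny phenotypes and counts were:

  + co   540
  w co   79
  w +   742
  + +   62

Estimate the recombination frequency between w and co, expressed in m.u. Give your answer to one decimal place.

9.9 m.u.

The recombinant classes are + + and w co: 62 + 79 = 141.
Recombination frequency = 141/1423 = 0.0991 ≈ 9.9%, i.e. 9.9 m.u.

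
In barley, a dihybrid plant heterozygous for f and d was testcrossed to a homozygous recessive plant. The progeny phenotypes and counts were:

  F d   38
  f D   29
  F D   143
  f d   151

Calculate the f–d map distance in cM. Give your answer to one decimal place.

18.6 cM

The two most frequent classes, F D (143) and f d (151), are the parental types, so the F1 was F D / f d.
The recombinant classes are F d and f D: 38 + 29 = 67.
Recombination frequency = 67/361 = 0.1856 ≈ 18.6%, i.e. 18.6 cM.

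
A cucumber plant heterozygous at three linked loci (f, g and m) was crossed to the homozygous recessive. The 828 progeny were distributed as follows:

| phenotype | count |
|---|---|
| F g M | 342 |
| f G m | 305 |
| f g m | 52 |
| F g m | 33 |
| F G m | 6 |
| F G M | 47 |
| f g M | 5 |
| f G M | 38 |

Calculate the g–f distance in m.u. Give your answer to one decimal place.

13.3 m.u.

The two most frequent reciprocal classes, F g M and f G m, are the parental types, so the F1 was F g M / f G m.
The two rarest classes, f g M and F G m, are the double crossovers. Comparing them with the parentals, only the f allele has switched, so f is the middle locus and the order is g – f – m.
Crossovers in the g–f interval produce the single-crossover classes F G M and f g m (47 + 52 = 99) plus the double crossovers (11).
RF(g–f) = (99 + 11) / 828 = 110/828 = 0.1329 → 13.3 m.u.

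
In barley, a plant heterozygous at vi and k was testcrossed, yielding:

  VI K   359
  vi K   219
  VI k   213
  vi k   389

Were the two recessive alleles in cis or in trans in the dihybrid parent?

cis

The two most frequent classes are VI K (359) and vi k (389); these are the parental (non-recombinant) types.
So the F1 carried VI K on one chromosome and vi k on the other — the recessive alleles are on the same chromosome (cis / coupling).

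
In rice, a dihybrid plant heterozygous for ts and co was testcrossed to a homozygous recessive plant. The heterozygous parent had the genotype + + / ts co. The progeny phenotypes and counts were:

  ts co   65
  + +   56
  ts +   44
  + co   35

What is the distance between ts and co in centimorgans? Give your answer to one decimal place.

The recombinant classes are + co and ts +: 35 + 44 = 79.
Recombination frequency = 79/200 = 0.3950 ≈ 39.5%, i.e. 39.5 centimorgans.

39.5 centimorgans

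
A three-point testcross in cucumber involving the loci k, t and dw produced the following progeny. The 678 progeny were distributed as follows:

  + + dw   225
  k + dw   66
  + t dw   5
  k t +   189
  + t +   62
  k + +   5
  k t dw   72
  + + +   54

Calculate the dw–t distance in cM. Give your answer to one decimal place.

The two most frequent reciprocal classes, + + dw and k t +, are the parental types, so the F1 was + + dw / k t +.
The two rarest classes, + t dw and k + +, are the double crossovers. Comparing them with the parentals, only the t allele has switched, so t is the middle locus and the order is dw – t – k.
Crossovers in the dw–t interval produce the single-crossover classes + + + and k t dw (54 + 72 = 126) plus the double crossovers (10).
RF(dw–t) = (126 + 10) / 678 = 136/678 = 0.2006 → 20.1 cM.

20.1 cM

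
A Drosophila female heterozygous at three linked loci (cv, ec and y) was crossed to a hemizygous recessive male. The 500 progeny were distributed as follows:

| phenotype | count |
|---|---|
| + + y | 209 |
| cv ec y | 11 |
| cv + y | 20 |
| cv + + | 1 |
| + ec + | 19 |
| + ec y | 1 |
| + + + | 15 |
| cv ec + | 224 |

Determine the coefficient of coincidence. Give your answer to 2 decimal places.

The two most frequent reciprocal classes, + + y and cv ec +, are the parental types, so the F1 was + + y / cv ec +.
The two rarest classes, + ec y and cv + +, are the double crossovers. Comparing them with the parentals, only the ec allele has switched, so ec is the middle locus and the order is cv – ec – y.
cv–ec: (39 + 2)/500 = 0.0820; ec–y: (26 + 2)/500 = 0.0560.
Expected DCO frequency = 0.0820 × 0.0560 ≈ 0.00459; observed = 2/500 ≈ 0.00400.
Coefficient of coincidence = 0.00400/0.00459 ≈ 0.87.

0.87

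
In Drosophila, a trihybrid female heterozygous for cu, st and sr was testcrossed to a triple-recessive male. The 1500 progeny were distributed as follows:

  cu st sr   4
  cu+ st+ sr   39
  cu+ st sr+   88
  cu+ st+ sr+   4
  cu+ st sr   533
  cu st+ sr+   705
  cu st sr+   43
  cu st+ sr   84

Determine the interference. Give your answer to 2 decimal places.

The two most frequent reciprocal classes, cu st+ sr+ and cu+ st sr, are the parental types, so the F1 was cu st+ sr+ / cu+ st sr.
The two rarest classes, cu+ st+ sr+ and cu st sr, are the double crossovers. Comparing them with the parentals, only the cu allele has switched, so cu is the middle locus and the order is st – cu – sr.
st–cu: (82 + 8)/1500 = 0.0600; cu–sr: (172 + 8)/1500 = 0.1200.
Expected DCO frequency = 0.0600 × 0.1200 ≈ 0.00720; observed = 8/1500 ≈ 0.00533.
Coefficient of coincidence = 0.00533/0.00720 ≈ 0.74; interference = 1 − 0.74 = 0.26.

0.26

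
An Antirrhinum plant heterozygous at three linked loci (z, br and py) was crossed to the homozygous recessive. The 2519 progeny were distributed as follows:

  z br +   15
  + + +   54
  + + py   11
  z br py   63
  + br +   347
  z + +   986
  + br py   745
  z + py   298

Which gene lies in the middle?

The two most frequent reciprocal classes, + br py and z + +, are the parental types, so the F1 was + br py / z + +.
The two rarest classes, + + py and z br +, are the double crossovers. Comparing them with the parentals, only the br allele has switched, so br is the middle locus and the order is z – br – py.

br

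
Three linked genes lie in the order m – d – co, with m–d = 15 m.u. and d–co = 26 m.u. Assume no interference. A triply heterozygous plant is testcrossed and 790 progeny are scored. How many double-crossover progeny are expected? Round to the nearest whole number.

Map distances give recombination frequencies of 0.150 and 0.260 for the two intervals.
With no interference, expected double-crossover frequency = 0.150 × 0.260 = 0.03900.
Expected number = 0.03900 × 790 = 30.81 ≈ 31.

31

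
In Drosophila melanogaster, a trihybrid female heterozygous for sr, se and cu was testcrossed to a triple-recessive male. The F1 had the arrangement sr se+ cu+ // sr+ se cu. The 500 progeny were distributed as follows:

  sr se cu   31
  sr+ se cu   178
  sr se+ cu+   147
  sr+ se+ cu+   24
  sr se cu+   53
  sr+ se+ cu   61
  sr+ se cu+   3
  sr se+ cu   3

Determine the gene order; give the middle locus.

The two rarest classes, sr se+ cu and sr+ se cu+, are the double crossovers. Comparing them with the parentals, only the cu allele has switched, so cu is the middle locus and the order is se – cu – sr.

cu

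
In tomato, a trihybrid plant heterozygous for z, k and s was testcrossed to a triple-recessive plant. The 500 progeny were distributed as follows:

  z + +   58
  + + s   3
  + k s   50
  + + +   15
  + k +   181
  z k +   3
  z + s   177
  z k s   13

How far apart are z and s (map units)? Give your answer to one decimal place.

The two most frequent reciprocal classes, z + s and + k +, are the parental types, so the F1 was z + s / + k +.
The two rarest classes, + + s and z k +, are the double crossovers. Comparing them with the parentals, only the z allele has switched, so z is the middle locus and the order is s – z – k.
Crossovers in the s–z interval produce the single-crossover classes z + + and + k s (58 + 50 = 108) plus the double crossovers (6).
RF(s–z) = (108 + 6) / 500 = 114/500 = 0.2280 → 22.8 map units.

22.8 map units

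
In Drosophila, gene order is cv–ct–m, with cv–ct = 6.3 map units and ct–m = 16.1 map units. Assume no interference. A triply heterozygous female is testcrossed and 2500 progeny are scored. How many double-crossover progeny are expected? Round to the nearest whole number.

Map distances give recombination frequencies of 0.063 and 0.161 for the two intervals.
With no interference, expected double-crossover frequency = 0.063 × 0.161 = 0.01014.
Expected number = 0.01014 × 2500 = 25.36 ≈ 25.

25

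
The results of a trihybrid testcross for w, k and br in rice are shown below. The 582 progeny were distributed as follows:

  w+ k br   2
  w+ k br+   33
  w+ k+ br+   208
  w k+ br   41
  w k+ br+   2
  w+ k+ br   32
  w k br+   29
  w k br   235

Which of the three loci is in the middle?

The two most frequent reciprocal classes, w k br and w+ k+ br+, are the parental types, so the F1 was w k br / w+ k+ br+.
The two rarest classes, w+ k br and w k+ br+, are the double crossovers. Comparing them with the parentals, only the w allele has switched, so w is the middle locus and the order is br – w – k.

w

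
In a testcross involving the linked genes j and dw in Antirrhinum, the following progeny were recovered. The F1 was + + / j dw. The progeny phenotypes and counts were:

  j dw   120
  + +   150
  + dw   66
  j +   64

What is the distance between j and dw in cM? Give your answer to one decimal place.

32.5 cM

The recombinant classes are + dw and j +: 66 + 64 = 130.
Recombination frequency = 130/400 = 0.3250 ≈ 32.5%, i.e. 32.5 cM.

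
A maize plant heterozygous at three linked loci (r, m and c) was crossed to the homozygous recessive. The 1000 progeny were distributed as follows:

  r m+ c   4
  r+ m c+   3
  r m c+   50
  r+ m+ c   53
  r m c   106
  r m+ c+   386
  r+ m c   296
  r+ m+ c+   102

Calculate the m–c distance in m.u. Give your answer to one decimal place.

11.0 m.u.

The two most frequent reciprocal classes, r+ m c and r m+ c+, are the parental types, so the F1 was r+ m c / r m+ c+.
The two rarest classes, r+ m c+ and r m+ c, are the double crossovers. Comparing them with the parentals, only the c allele has switched, so c is the middle locus and the order is m – c – r.
Crossovers in the m–c interval produce the single-crossover classes r+ m+ c and r m c+ (53 + 50 = 103) plus the double crossovers (7).
RF(m–c) = (103 + 7) / 1000 = 110/1000 = 0.1100 → 11.0 m.u.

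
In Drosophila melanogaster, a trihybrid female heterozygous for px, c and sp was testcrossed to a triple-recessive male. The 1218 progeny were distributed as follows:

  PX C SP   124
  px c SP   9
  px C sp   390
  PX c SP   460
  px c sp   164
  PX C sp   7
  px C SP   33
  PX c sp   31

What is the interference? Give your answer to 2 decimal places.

0.20

The two most frequent reciprocal classes, PX c SP and px C sp, are the parental types, so the F1 was PX c SP / px C sp.
The two rarest classes, px c SP and PX C sp, are the double crossovers. Comparing them with the parentals, only the px allele has switched, so px is the middle locus and the order is c – px – sp.
c–px: (288 + 16)/1218 = 0.2496; px–sp: (64 + 16)/1218 = 0.0657.
Expected DCO frequency = 0.2496 × 0.0657 ≈ 0.01640; observed = 16/1218 ≈ 0.01314.
Coefficient of coincidence = 0.01314/0.01640 ≈ 0.80; interference = 1 − 0.80 = 0.20.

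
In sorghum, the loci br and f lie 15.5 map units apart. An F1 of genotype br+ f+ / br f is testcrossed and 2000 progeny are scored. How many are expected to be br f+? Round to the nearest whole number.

A map distance of 15.5 map units corresponds to a recombination frequency of 0.155.
The F1 is br+ f+ / br f, so br f+ is a recombinant gamete class with expected frequency r/2 = 0.155/2 = 0.0775.
Expected number = 0.0775 × 2000 = 155.00 ≈ 155.

155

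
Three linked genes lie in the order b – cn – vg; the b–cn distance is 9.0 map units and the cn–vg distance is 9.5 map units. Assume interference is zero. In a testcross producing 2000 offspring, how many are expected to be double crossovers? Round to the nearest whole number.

17

Map distances give recombination frequencies of 0.090 and 0.095 for the two intervals.
With no interference, expected double-crossover frequency = 0.090 × 0.095 = 0.00855.
Expected number = 0.00855 × 2000 = 17.10 ≈ 17.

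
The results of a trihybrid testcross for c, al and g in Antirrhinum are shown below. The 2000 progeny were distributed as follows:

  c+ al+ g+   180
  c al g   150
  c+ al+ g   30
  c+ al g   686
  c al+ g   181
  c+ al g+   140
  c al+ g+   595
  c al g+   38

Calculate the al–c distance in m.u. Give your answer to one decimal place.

The two most frequent reciprocal classes, c+ al g and c al+ g+, are the parental types, so the F1 was c+ al g / c al+ g+.
The two rarest classes, c+ al+ g and c al g+, are the double crossovers. Comparing them with the parentals, only the al allele has switched, so al is the middle locus and the order is g – al – c.
Crossovers in the al–c interval produce the single-crossover classes c al g and c+ al+ g+ (150 + 180 = 330) plus the double crossovers (68).
RF(al–c) = (330 + 68) / 2000 = 398/2000 = 0.1990 → 19.9 m.u.

19.9 m.u.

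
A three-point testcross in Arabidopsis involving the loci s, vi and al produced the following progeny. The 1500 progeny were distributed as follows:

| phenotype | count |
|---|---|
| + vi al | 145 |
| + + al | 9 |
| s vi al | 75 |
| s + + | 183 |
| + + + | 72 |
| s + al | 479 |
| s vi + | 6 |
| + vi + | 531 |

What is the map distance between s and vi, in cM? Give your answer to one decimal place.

The two most frequent reciprocal classes, s + al and + vi +, are the parental types, so the F1 was s + al / + vi +.
The two rarest classes, + + al and s vi +, are the double crossovers. Comparing them with the parentals, only the s allele has switched, so s is the middle locus and the order is vi – s – al.
Crossovers in the vi–s interval produce the single-crossover classes s vi al and + + + (75 + 72 = 147) plus the double crossovers (15).
RF(vi–s) = (147 + 15) / 1500 = 162/1500 = 0.1080 → 10.8 cM.

10.8 cM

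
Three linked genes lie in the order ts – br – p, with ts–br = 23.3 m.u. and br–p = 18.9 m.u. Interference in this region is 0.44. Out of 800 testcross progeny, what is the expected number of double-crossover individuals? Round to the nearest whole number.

20

Map distances give recombination frequencies of 0.233 and 0.189 for the two intervals.
With interference 0.44 (so coincidence = 0.56), expected double-crossover frequency = 0.233 × 0.189 × 0.56 = 0.02466.
Expected number = 0.02466 × 800 = 19.73 ≈ 20.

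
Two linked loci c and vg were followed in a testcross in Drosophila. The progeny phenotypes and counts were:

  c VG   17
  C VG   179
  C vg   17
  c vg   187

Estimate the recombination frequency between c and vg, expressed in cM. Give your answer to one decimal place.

The two most frequent classes, C VG (179) and c vg (187), are the parental types, so the F1 was C VG / c vg.
The recombinant classes are C vg and c VG: 17 + 17 = 34.
Recombination frequency = 34/400 = 0.0850 ≈ 8.5%, i.e. 8.5 cM.

8.5 cM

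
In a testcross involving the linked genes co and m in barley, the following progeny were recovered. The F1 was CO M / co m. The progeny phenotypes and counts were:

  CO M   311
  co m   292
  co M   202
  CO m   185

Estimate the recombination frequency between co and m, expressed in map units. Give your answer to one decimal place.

39.1 map units

The recombinant classes are CO m and co M: 185 + 202 = 387.
Recombination frequency = 387/990 = 0.3909 ≈ 39.1%, i.e. 39.1 map units.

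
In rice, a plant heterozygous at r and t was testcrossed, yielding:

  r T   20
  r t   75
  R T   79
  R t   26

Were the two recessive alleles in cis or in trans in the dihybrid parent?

The two most frequent classes are R T (79) and r t (75); these are the parental (non-recombinant) types.
So the F1 carried R T on one chromosome and r t on the other — the recessive alleles are on the same chromosome (cis / coupling).

cis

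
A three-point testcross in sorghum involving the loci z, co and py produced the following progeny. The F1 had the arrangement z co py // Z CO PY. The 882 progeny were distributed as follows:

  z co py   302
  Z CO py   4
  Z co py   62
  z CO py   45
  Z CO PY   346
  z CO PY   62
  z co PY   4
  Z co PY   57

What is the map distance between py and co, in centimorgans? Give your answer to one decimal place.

The two rarest classes, z co PY and Z CO py, are the double crossovers. Comparing them with the parentals, only the py allele has switched, so py is the middle locus and the order is co – py – z.
Crossovers in the co–py interval produce the single-crossover classes z CO py and Z co PY (45 + 57 = 102) plus the double crossovers (8).
RF(co–py) = (102 + 8) / 882 = 110/882 = 0.1247 → 12.5 centimorgans.

12.5 centimorgans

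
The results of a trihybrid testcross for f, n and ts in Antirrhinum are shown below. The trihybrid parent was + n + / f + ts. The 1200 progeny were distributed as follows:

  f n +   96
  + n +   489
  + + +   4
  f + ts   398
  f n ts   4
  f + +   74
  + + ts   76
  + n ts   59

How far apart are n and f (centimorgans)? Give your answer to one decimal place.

The two rarest classes, + + + and f n ts, are the double crossovers. Comparing them with the parentals, only the n allele has switched, so n is the middle locus and the order is f – n – ts.
Crossovers in the f–n interval produce the single-crossover classes f n + and + + ts (96 + 76 = 172) plus the double crossovers (8).
RF(f–n) = (172 + 8) / 1200 = 180/1200 = 0.1500 → 15.0 centimorgans.

15.0 centimorgans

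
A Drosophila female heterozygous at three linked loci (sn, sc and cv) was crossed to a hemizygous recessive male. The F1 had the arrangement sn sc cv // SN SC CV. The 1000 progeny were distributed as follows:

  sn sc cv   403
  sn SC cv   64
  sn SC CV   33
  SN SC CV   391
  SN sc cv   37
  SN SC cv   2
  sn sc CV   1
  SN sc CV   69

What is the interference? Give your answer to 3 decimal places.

0.698

The two rarest classes, sn sc CV and SN SC cv, are the double crossovers. Comparing them with the parentals, only the cv allele has switched, so cv is the middle locus and the order is sc – cv – sn.
sc–cv: (133 + 3)/1000 = 0.1360; cv–sn: (70 + 3)/1000 = 0.0730.
Expected DCO frequency = 0.1360 × 0.0730 ≈ 0.00993; observed = 3/1000 ≈ 0.00300.
Coefficient of coincidence = 0.00300/0.00993 ≈ 0.302; interference = 1 − 0.302 = 0.698.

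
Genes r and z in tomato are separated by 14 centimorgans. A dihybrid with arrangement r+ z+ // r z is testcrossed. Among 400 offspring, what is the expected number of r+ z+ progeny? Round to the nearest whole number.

A map distance of 14 centimorgans corresponds to a recombination frequency of 0.140.
The F1 is r+ z+ / r z, so r+ z+ is a parental gamete class with expected frequency (1 − r)/2 = 0.860/2 = 0.4300.
Expected number = 0.4300 × 400 = 172.00 ≈ 172.

172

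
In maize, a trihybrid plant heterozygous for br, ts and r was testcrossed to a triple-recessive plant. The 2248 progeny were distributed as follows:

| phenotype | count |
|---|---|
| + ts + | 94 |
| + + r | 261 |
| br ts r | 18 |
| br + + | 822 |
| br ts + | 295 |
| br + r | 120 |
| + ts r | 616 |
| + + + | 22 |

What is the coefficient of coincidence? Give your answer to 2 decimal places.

The two most frequent reciprocal classes, br + + and + ts r, are the parental types, so the F1 was br + + / + ts r.
The two rarest classes, + + + and br ts r, are the double crossovers. Comparing them with the parentals, only the br allele has switched, so br is the middle locus and the order is ts – br – r.
ts–br: (556 + 40)/2248 = 0.2651; br–r: (214 + 40)/2248 = 0.1130.
Expected DCO frequency = 0.2651 × 0.1130 ≈ 0.02996; observed = 40/2248 ≈ 0.01779.
Coefficient of coincidence = 0.01779/0.02996 ≈ 0.59.

0.59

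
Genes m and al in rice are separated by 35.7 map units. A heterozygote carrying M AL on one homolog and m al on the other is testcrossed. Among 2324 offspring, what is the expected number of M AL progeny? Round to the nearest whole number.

A map distance of 35.7 map units corresponds to a recombination frequency of 0.357.
The F1 is M AL / m al, so M AL is a parental gamete class with expected frequency (1 − r)/2 = 0.643/2 = 0.3215.
Expected number = 0.3215 × 2324 = 747.17 ≈ 747.

747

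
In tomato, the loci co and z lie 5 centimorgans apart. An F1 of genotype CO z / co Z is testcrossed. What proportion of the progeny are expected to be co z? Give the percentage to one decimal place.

2.5%

A map distance of 5 centimorgans corresponds to a recombination frequency of 0.050.
The F1 is CO z / co Z, so co z is a recombinant gamete class with expected frequency r/2 = 0.050/2 = 0.0250.
That is 0.0250 = 2.5% of the progeny.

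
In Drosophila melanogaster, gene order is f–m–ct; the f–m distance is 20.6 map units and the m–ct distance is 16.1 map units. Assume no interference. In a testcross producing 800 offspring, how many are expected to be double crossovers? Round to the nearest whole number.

27

Map distances give recombination frequencies of 0.206 and 0.161 for the two intervals.
With no interference, expected double-crossover frequency = 0.206 × 0.161 = 0.03317.
Expected number = 0.03317 × 800 = 26.53 ≈ 27.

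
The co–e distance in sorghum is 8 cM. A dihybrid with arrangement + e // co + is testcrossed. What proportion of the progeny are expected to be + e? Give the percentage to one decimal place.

46.0%

A map distance of 8 cM corresponds to a recombination frequency of 0.080.
The F1 is + e / co +, so + e is a parental gamete class with expected frequency (1 − r)/2 = 0.920/2 = 0.4600.
That is 0.4600 = 46.0% of the progeny.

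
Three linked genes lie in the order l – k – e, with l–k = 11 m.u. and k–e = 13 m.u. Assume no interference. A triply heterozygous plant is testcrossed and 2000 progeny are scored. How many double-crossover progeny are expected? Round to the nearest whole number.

29

Map distances give recombination frequencies of 0.110 and 0.130 for the two intervals.
With no interference, expected double-crossover frequency = 0.110 × 0.130 = 0.01430.
Expected number = 0.01430 × 2000 = 28.60 ≈ 29.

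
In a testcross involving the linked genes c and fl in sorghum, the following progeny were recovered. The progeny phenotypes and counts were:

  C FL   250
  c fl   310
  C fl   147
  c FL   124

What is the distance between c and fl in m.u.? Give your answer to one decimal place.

The two most frequent classes, C FL (250) and c fl (310), are the parental types, so the F1 was C FL / c fl.
The recombinant classes are C fl and c FL: 147 + 124 = 271.
Recombination frequency = 271/831 = 0.3261 ≈ 32.6%, i.e. 32.6 m.u.

32.6 m.u.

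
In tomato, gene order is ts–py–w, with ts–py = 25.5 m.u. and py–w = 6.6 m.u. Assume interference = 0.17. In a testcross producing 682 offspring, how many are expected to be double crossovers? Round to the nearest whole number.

10

Map distances give recombination frequencies of 0.255 and 0.066 for the two intervals.
With interference 0.17 (so coincidence = 0.83), expected double-crossover frequency = 0.255 × 0.066 × 0.83 = 0.01397.
Expected number = 0.01397 × 682 = 9.53 ≈ 10.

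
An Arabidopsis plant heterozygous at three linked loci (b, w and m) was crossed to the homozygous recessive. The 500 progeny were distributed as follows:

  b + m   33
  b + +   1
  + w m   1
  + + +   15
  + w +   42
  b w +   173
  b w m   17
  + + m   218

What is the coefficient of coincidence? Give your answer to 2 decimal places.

The two most frequent reciprocal classes, b w + and + + m, are the parental types, so the F1 was b w + / + + m.
The two rarest classes, b + + and + w m, are the double crossovers. Comparing them with the parentals, only the w allele has switched, so w is the middle locus and the order is m – w – b.
m–w: (32 + 2)/500 = 0.0680; w–b: (75 + 2)/500 = 0.1540.
Expected DCO frequency = 0.0680 × 0.1540 ≈ 0.01047; observed = 2/500 ≈ 0.00400.
Coefficient of coincidence = 0.00400/0.01047 ≈ 0.38.

0.38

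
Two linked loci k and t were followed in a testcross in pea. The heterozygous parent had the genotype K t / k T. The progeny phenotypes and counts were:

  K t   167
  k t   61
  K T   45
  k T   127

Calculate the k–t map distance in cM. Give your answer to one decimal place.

The recombinant classes are K T and k t: 45 + 61 = 106.
Recombination frequency = 106/400 = 0.2650 ≈ 26.5%, i.e. 26.5 cM.

26.5 cM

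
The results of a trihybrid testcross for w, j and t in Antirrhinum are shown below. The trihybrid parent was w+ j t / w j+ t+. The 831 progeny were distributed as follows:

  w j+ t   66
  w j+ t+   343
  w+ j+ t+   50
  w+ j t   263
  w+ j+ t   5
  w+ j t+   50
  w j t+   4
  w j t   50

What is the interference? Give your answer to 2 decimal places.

0.45

The two rarest classes, w+ j+ t and w j t+, are the double crossovers. Comparing them with the parentals, only the j allele has switched, so j is the middle locus and the order is t – j – w.
t–j: (116 + 9)/831 = 0.1504; j–w: (100 + 9)/831 = 0.1312.
Expected DCO frequency = 0.1504 × 0.1312 ≈ 0.01973; observed = 9/831 ≈ 0.01083.
Coefficient of coincidence = 0.01083/0.01973 ≈ 0.55; interference = 1 − 0.55 = 0.45.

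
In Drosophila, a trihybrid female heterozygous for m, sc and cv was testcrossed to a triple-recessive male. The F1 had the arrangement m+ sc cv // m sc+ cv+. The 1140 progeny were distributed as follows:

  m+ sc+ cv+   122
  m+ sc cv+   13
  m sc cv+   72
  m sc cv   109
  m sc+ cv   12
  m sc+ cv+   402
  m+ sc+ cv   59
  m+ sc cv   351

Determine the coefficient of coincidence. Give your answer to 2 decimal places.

The two rarest classes, m+ sc cv+ and m sc+ cv, are the double crossovers. Comparing them with the parentals, only the cv allele has switched, so cv is the middle locus and the order is sc – cv – m.
sc–cv: (131 + 25)/1140 = 0.1368; cv–m: (231 + 25)/1140 = 0.2246.
Expected DCO frequency = 0.1368 × 0.2246 ≈ 0.03073; observed = 25/1140 ≈ 0.02193.
Coefficient of coincidence = 0.02193/0.03073 ≈ 0.71.

0.71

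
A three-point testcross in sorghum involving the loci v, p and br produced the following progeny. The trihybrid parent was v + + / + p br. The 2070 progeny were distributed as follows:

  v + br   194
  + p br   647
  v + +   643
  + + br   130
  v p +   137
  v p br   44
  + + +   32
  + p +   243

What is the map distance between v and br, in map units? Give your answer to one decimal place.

The two rarest classes, + + + and v p br, are the double crossovers. Comparing them with the parentals, only the v allele has switched, so v is the middle locus and the order is p – v – br.
Crossovers in the v–br interval produce the single-crossover classes v + br and + p + (194 + 243 = 437) plus the double crossovers (76).
RF(v–br) = (437 + 76) / 2070 = 513/2070 = 0.2478 → 24.8 map units.

24.8 map units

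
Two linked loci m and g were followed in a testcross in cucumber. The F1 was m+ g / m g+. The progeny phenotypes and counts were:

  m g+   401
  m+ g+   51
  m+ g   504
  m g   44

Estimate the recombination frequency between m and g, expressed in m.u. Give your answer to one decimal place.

The recombinant classes are m+ g+ and m g: 51 + 44 = 95.
Recombination frequency = 95/1000 = 0.0950 ≈ 9.5%, i.e. 9.5 m.u.

9.5 m.u.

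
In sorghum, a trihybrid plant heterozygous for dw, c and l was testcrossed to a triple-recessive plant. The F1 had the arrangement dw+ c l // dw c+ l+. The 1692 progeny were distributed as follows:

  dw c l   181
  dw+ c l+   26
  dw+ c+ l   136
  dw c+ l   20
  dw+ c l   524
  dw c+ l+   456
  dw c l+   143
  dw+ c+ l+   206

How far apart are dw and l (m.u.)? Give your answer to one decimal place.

The two rarest classes, dw+ c l+ and dw c+ l, are the double crossovers. Comparing them with the parentals, only the l allele has switched, so l is the middle locus and the order is dw – l – c.
Crossovers in the dw–l interval produce the single-crossover classes dw c l and dw+ c+ l+ (181 + 206 = 387) plus the double crossovers (46).
RF(dw–l) = (387 + 46) / 1692 = 433/1692 = 0.2559 → 25.6 m.u.

25.6 m.u.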